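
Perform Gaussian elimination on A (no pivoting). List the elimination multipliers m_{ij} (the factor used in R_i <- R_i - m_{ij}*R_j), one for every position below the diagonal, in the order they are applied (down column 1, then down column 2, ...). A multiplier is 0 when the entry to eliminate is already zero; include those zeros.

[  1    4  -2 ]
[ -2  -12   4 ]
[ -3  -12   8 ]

multipliers: -2, -3, 0

Forward elimination:
R2 <- R2 - (-2)*R1:  [  0  -4   0 ]
R3 <- R3 - (-3)*R1:  [ 0  0  2 ]
R3: entry in column 2 is already 0 -> m_{32} = 0 (no row operation needed)
Multipliers (in order of application): m_{21} = -2, m_{31} = -3, m_{32} = 0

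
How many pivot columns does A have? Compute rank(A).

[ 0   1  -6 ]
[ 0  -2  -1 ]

Row reduction:
R2 <- R2 - (-2)*R1:  [   0    0  -13 ]
Row echelon form:
[ 0  1   -6 ]
[ 0  0  -13 ]
Nonzero rows / pivot columns: 2

rank(A) = 2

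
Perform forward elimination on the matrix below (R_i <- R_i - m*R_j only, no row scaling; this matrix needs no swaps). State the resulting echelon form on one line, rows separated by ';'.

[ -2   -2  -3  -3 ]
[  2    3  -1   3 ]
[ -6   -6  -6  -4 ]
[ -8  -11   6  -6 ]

Forward elimination:
R2 <- R2 - (-1)*R1:  [  0   1  -4   0 ]
R3 <- R3 - (3)*R1:  [ 0  0  3  5 ]
R4 <- R4 - (4)*R1:  [  0  -3  18   6 ]
R4 <- R4 - (-3)*R2:  [ 0  0  6  6 ]
R4 <- R4 - (2)*R3:  [  0   0   0  -4 ]
Row echelon form:
[ -2  -2  -3  -3 ]
[  0   1  -4   0 ]
[  0   0   3   5 ]
[  0   0   0  -4 ]

REF = [-2 -2 -3 -3; 0 1 -4 0; 0 0 3 5; 0 0 0 -4]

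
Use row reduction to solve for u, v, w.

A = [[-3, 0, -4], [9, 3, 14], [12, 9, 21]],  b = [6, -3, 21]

Forward elimination on [A|b]:
R2 <- R2 - (-3)*R1:  [  0   3   2  15 ]
R3 <- R3 - (-4)*R1:  [  0   9   5  45 ]
R3 <- R3 - (3)*R2:  [  0   0  -1   0 ]
Row echelon form:
[ -3  0  -4  |   6 ]
[  0  3   2  |  15 ]
[  0  0  -1  |   0 ]
Back-substitution:
w = (0) / -1 = 0
v = (15 - (2)*(0)) / 3 = 5
u = (6 - (-4)*(0)) / -3 = -2

(-2, 5, 0)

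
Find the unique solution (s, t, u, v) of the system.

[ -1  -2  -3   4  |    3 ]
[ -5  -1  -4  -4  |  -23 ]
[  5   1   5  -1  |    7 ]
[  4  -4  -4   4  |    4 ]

(2, 5, -1, 3)

Forward elimination on [A|b]:
R2 <- R2 - (5)*R1:  [   0    9   11  -24  -38 ]
R3 <- R3 - (-5)*R1:  [   0   -9  -10   19   22 ]
R4 <- R4 - (-4)*R1:  [   0  -12  -16   20   16 ]
R3 <- R3 - (-1)*R2:  [   0    0    1   -5  -16 ]
R4 <- R4 - (-4/3)*R2:  [      0       0    -4/3     -12  -104/3 ]
R4 <- R4 - (-4/3)*R3:  [     0      0      0  -56/3    -56 ]
Row echelon form:
[ -1  -2  -3      4  |    3 ]
[  0   9  11    -24  |  -38 ]
[  0   0   1     -5  |  -16 ]
[  0   0   0  -56/3  |  -56 ]
Back-substitution:
v = (-56) / (-56/3) = 3
u = (-16 - (-5)*(3)) / 1 = -1
t = (-38 - (11)*(-1) - (-24)*(3)) / 9 = 5
s = (3 - (-2)*(5) - (-3)*(-1) - (4)*(3)) / -1 = 2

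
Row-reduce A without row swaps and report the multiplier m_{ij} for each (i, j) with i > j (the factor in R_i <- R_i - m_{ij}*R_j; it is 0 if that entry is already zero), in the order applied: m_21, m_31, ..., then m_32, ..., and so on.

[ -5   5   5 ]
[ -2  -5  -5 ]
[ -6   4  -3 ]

multipliers: 2/5, 6/5, 2/7

Forward elimination:
R2 <- R2 - (2/5)*R1:  [  0  -7  -7 ]
R3 <- R3 - (6/5)*R1:  [  0  -2  -9 ]
R3 <- R3 - (2/7)*R2:  [  0   0  -7 ]
Multipliers (in order of application): m_{21} = 2/5, m_{31} = 6/5, m_{32} = 2/7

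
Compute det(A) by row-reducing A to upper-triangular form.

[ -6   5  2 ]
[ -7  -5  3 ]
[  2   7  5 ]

Forward elimination:
R2 <- R2 - (7/6)*R1:  [     0  -65/6    2/3 ]
R3 <- R3 - (-1/3)*R1:  [    0  26/3  17/3 ]
R3 <- R3 - (-4/5)*R2:  [    0     0  31/5 ]
Upper-triangular form:
[ -6      5     2 ]
[  0  -65/6   2/3 ]
[  0      0  31/5 ]
det(A) = (-1)^0 * (-6) * (-65/6) * (31/5) = 403  (0 row swaps -> sign +1)

det(A) = 403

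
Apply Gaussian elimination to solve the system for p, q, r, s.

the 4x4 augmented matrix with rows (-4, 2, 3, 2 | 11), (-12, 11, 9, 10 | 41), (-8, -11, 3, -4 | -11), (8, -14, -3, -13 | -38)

(-3, 4, -1, -3)

Forward elimination on [A|b]:
R2 <- R2 - (3)*R1:  [ 0  5  0  4  8 ]
R3 <- R3 - (2)*R1:  [   0  -15   -3   -8  -33 ]
R4 <- R4 - (-2)*R1:  [   0  -10    3   -9  -16 ]
R3 <- R3 - (-3)*R2:  [  0   0  -3   4  -9 ]
R4 <- R4 - (-2)*R2:  [  0   0   3  -1   0 ]
R4 <- R4 - (-1)*R3:  [  0   0   0   3  -9 ]
Row echelon form:
[ -4  2   3  2  |  11 ]
[  0  5   0  4  |   8 ]
[  0  0  -3  4  |  -9 ]
[  0  0   0  3  |  -9 ]
Back-substitution:
s = (-9) / 3 = -3
r = (-9 - (4)*(-3)) / -3 = -1
q = (8 - (4)*(-3)) / 5 = 4
p = (11 - (2)*(4) - (3)*(-1) - (2)*(-3)) / -4 = -3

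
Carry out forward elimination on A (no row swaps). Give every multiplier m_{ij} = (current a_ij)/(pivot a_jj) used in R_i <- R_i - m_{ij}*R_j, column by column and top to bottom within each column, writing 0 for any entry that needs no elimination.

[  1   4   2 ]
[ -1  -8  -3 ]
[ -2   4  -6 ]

multipliers: -1, -2, -3

Forward elimination:
R2 <- R2 - (-1)*R1:  [  0  -4  -1 ]
R3 <- R3 - (-2)*R1:  [  0  12  -2 ]
R3 <- R3 - (-3)*R2:  [  0   0  -5 ]
Multipliers (in order of application): m_{21} = -1, m_{31} = -2, m_{32} = -3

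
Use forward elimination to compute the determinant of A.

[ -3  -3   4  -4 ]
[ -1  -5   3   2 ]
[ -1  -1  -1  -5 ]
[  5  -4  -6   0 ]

Forward elimination:
R2 <- R2 - (1/3)*R1:  [    0    -4   5/3  10/3 ]
R3 <- R3 - (1/3)*R1:  [     0      0   -7/3  -11/3 ]
R4 <- R4 - (-5/3)*R1:  [     0     -9    2/3  -20/3 ]
R4 <- R4 - (9/4)*R2:  [      0       0  -37/12   -85/6 ]
R4 <- R4 - (37/28)*R3:  [       0        0        0  -261/28 ]
Upper-triangular form:
[ -3  -3     4       -4 ]
[  0  -4   5/3     10/3 ]
[  0   0  -7/3    -11/3 ]
[  0   0     0  -261/28 ]
det(A) = (-1)^0 * (-3) * (-4) * (-7/3) * (-261/28) = 261  (0 row swaps -> sign +1)

det(A) = 261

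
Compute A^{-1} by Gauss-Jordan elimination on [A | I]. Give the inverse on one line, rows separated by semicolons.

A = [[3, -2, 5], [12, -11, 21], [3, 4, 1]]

inverse = [-95/18 11/9 13/18; 17/6 -2/3 -1/6; 9/2 -1 -1/2]

Gauss-Jordan on [A | I]:
R1 <- (1/3)*R1:  [    1  -2/3   5/3  |   1/3     0     0 ]
R2 <- R2 - (12)*R1:  [  0  -3   1  |  -4   1   0 ]
R3 <- R3 - (3)*R1:  [  0   6  -4  |  -1   0   1 ]
R2 <- (1/-3)*R2:  [    0     1  -1/3  |   4/3  -1/3     0 ]
R1 <- R1 - (-2/3)*R2:  [    1     0  13/9  |  11/9  -2/9     0 ]
R3 <- R3 - (6)*R2:  [  0   0  -2  |  -9   2   1 ]
R3 <- (1/-2)*R3:  [    0     0     1  |   9/2    -1  -1/2 ]
R1 <- R1 - (13/9)*R3:  [      1       0       0  |  -95/18    11/9   13/18 ]
R2 <- R2 - (-1/3)*R3:  [    0     1     0  |  17/6  -2/3  -1/6 ]
Right block of [I | A^{-1}] is the inverse:
[ -95/18  11/9  13/18 ]
[   17/6  -2/3   -1/6 ]
[    9/2    -1   -1/2 ]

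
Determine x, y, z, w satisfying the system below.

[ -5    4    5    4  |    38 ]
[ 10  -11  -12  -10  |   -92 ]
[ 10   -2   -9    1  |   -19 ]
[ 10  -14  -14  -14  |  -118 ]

(-2, 2, 0, 5)

Forward elimination on [A|b]:
R2 <- R2 - (-2)*R1:  [   0   -3   -2   -2  -16 ]
R3 <- R3 - (-2)*R1:  [  0   6   1   9  57 ]
R4 <- R4 - (-2)*R1:  [   0   -6   -4   -6  -42 ]
R3 <- R3 - (-2)*R2:  [  0   0  -3   5  25 ]
R4 <- R4 - (2)*R2:  [   0    0    0   -2  -10 ]
Row echelon form:
[ -5   4   5   4  |   38 ]
[  0  -3  -2  -2  |  -16 ]
[  0   0  -3   5  |   25 ]
[  0   0   0  -2  |  -10 ]
Back-substitution:
w = (-10) / -2 = 5
z = (25 - (5)*(5)) / -3 = 0
y = (-16 - (-2)*(0) - (-2)*(5)) / -3 = 2
x = (38 - (4)*(2) - (5)*(0) - (4)*(5)) / -5 = -2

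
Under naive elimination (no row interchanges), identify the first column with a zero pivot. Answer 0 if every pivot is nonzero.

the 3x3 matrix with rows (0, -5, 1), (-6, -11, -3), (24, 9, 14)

Naive forward elimination:
Pivot entry (1,1) is zero but row 2 has -6 in column 1 -> naive elimination stops; a row interchange (e.g. R1 <-> R2) would be required here.

first zero-pivot column = 1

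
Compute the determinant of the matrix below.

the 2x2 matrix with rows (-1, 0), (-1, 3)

det(A) = -3

Forward elimination:
R2 <- R2 - (1)*R1:  [ 0  3 ]
Upper-triangular form:
[ -1  0 ]
[  0  3 ]
det(A) = (-1)^0 * (-1) * (3) = -3  (0 row swaps -> sign +1)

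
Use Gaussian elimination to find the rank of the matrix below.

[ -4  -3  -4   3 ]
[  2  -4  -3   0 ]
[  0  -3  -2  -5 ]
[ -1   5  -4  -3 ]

Row reduction:
R2 <- R2 - (-1/2)*R1:  [     0  -11/2     -5    3/2 ]
R4 <- R4 - (1/4)*R1:  [     0   23/4     -3  -15/4 ]
R3 <- R3 - (6/11)*R2:  [      0       0    8/11  -64/11 ]
R4 <- R4 - (-23/22)*R2:  [       0        0  -181/22   -24/11 ]
R4 <- R4 - (-181/16)*R3:  [   0    0    0  -68 ]
Row echelon form:
[ -4     -3    -4       3 ]
[  0  -11/2    -5     3/2 ]
[  0      0  8/11  -64/11 ]
[  0      0     0     -68 ]
Nonzero rows / pivot columns: 4

rank(A) = 4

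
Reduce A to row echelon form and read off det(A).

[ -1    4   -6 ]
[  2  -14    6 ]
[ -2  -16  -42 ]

Forward elimination:
R2 <- R2 - (-2)*R1:  [  0  -6  -6 ]
R3 <- R3 - (2)*R1:  [   0  -24  -30 ]
R3 <- R3 - (4)*R2:  [  0   0  -6 ]
Upper-triangular form:
[ -1   4  -6 ]
[  0  -6  -6 ]
[  0   0  -6 ]
det(A) = (-1)^0 * (-1) * (-6) * (-6) = -36  (0 row swaps -> sign +1)

det(A) = -36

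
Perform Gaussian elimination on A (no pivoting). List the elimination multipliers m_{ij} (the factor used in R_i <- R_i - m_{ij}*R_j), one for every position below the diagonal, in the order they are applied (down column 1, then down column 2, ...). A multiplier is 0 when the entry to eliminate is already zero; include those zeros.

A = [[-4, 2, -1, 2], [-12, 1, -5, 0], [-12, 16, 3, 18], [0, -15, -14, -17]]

multipliers: 3, 3, 0, -2, 3, -4

Forward elimination:
R2 <- R2 - (3)*R1:  [  0  -5  -2  -6 ]
R3 <- R3 - (3)*R1:  [  0  10   6  12 ]
R4: entry in column 1 is already 0 -> m_{41} = 0 (no row operation needed)
R3 <- R3 - (-2)*R2:  [ 0  0  2  0 ]
R4 <- R4 - (3)*R2:  [  0   0  -8   1 ]
R4 <- R4 - (-4)*R3:  [ 0  0  0  1 ]
Multipliers (in order of application): m_{21} = 3, m_{31} = 3, m_{41} = 0, m_{32} = -2, m_{42} = 3, m_{43} = -4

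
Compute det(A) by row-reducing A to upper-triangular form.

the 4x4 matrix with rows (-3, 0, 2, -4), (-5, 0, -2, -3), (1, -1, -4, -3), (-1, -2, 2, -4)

Forward elimination:
R2 <- R2 - (5/3)*R1:  [     0      0  -16/3   11/3 ]
R3 <- R3 - (-1/3)*R1:  [     0     -1  -10/3  -13/3 ]
R4 <- R4 - (1/3)*R1:  [    0    -2   4/3  -8/3 ]
R2 <-> R3   (pivot in column 2 was zero)
[ -3   0      2     -4 ]
[  0  -1  -10/3  -13/3 ]
[  0   0  -16/3   11/3 ]
[  0  -2    4/3   -8/3 ]
R4 <- R4 - (2)*R2:  [ 0  0  8  6 ]
R4 <- R4 - (-3/2)*R3:  [    0     0     0  23/2 ]
Upper-triangular form:
[ -3   0      2     -4 ]
[  0  -1  -10/3  -13/3 ]
[  0   0  -16/3   11/3 ]
[  0   0      0   23/2 ]
det(A) = (-1)^1 * (-3) * (-1) * (-16/3) * (23/2) = 184  (1 row swap -> sign -1)

det(A) = 184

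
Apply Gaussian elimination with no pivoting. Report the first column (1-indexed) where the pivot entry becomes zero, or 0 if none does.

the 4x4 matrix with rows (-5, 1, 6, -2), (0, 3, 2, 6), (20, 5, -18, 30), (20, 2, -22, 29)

first zero-pivot column = 3

Naive forward elimination:
R3 <- R3 - (-4)*R1:  [  0   9   6  22 ]
R4 <- R4 - (-4)*R1:  [  0   6   2  21 ]
R3 <- R3 - (3)*R2:  [ 0  0  0  4 ]
R4 <- R4 - (2)*R2:  [  0   0  -2   9 ]
Matrix at this point:
[ -5  1   6  -2 ]
[  0  3   2   6 ]
[  0  0   0   4 ]
[  0  0  -2   9 ]
Pivot entry (3,3) is zero but row 4 has -2 in column 3 -> naive elimination stops; a row interchange (e.g. R3 <-> R4) would be required here.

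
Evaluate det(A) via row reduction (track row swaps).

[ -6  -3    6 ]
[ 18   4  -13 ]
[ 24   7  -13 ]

Forward elimination:
R2 <- R2 - (-3)*R1:  [  0  -5   5 ]
R3 <- R3 - (-4)*R1:  [  0  -5  11 ]
R3 <- R3 - (1)*R2:  [ 0  0  6 ]
Upper-triangular form:
[ -6  -3  6 ]
[  0  -5  5 ]
[  0   0  6 ]
det(A) = (-1)^0 * (-6) * (-5) * (6) = 180  (0 row swaps -> sign +1)

det(A) = 180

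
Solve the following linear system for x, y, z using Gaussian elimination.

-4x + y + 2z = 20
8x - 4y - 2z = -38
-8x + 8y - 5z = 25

(-3, 2, 3)

Forward elimination on [A|b]:
R2 <- R2 - (-2)*R1:  [  0  -2   2   2 ]
R3 <- R3 - (2)*R1:  [   0    6   -9  -15 ]
R3 <- R3 - (-3)*R2:  [  0   0  -3  -9 ]
Row echelon form:
[ -4   1   2  |  20 ]
[  0  -2   2  |   2 ]
[  0   0  -3  |  -9 ]
Back-substitution:
z = (-9) / -3 = 3
y = (2 - (2)*(3)) / -2 = 2
x = (20 - (1)*(2) - (2)*(3)) / -4 = -3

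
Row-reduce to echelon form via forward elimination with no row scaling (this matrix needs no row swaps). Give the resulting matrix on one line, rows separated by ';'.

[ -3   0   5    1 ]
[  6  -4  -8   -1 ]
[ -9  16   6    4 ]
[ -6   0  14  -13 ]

REF = [-3 0 5 1; 0 -4 2 1; 0 0 -1 5; 0 0 0 5]

Forward elimination:
R2 <- R2 - (-2)*R1:  [  0  -4   2   1 ]
R3 <- R3 - (3)*R1:  [  0  16  -9   1 ]
R4 <- R4 - (2)*R1:  [   0    0    4  -15 ]
R3 <- R3 - (-4)*R2:  [  0   0  -1   5 ]
R4 <- R4 - (-4)*R3:  [ 0  0  0  5 ]
Row echelon form:
[ -3   0   5  1 ]
[  0  -4   2  1 ]
[  0   0  -1  5 ]
[  0   0   0  5 ]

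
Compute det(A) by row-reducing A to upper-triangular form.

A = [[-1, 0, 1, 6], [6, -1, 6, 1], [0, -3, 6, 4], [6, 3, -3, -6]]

det(A) = -57

Forward elimination:
R2 <- R2 - (-6)*R1:  [  0  -1  12  37 ]
R4 <- R4 - (-6)*R1:  [  0   3   3  30 ]
R3 <- R3 - (3)*R2:  [    0     0   -30  -107 ]
R4 <- R4 - (-3)*R2:  [   0    0   39  141 ]
R4 <- R4 - (-13/10)*R3:  [     0      0      0  19/10 ]
Upper-triangular form:
[ -1   0    1      6 ]
[  0  -1   12     37 ]
[  0   0  -30   -107 ]
[  0   0    0  19/10 ]
det(A) = (-1)^0 * (-1) * (-1) * (-30) * (19/10) = -57  (0 row swaps -> sign +1)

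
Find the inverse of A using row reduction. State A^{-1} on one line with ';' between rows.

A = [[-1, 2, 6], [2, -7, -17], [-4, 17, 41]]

Gauss-Jordan on [A | I]:
R1 <- (1/-1)*R1:  [  1  -2  -6  |  -1   0   0 ]
R2 <- R2 - (2)*R1:  [  0  -3  -5  |   2   1   0 ]
R3 <- R3 - (-4)*R1:  [  0   9  17  |  -4   0   1 ]
R2 <- (1/-3)*R2:  [    0     1   5/3  |  -2/3  -1/3     0 ]
R1 <- R1 - (-2)*R2:  [    1     0  -8/3  |  -7/3  -2/3     0 ]
R3 <- R3 - (9)*R2:  [ 0  0  2  |  2  3  1 ]
R3 <- (1/2)*R3:  [   0    0    1  |    1  3/2  1/2 ]
R1 <- R1 - (-8/3)*R3:  [    1     0     0  |   1/3  10/3   4/3 ]
R2 <- R2 - (5/3)*R3:  [     0      1      0  |   -7/3  -17/6   -5/6 ]
Right block of [I | A^{-1}] is the inverse:
[  1/3   10/3   4/3 ]
[ -7/3  -17/6  -5/6 ]
[    1    3/2   1/2 ]

inverse = [1/3 10/3 4/3; -7/3 -17/6 -5/6; 1 3/2 1/2]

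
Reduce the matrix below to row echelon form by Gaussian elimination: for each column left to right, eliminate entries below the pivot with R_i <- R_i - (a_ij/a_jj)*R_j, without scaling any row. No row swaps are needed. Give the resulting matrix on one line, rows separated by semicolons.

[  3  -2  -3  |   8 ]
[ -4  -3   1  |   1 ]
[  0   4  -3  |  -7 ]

Forward elimination:
R2 <- R2 - (-4/3)*R1:  [     0  -17/3     -3   35/3 ]
R3 <- R3 - (-12/17)*R2:  [      0       0  -87/17   21/17 ]
Row echelon form:
[ 3     -2      -3  |      8 ]
[ 0  -17/3      -3  |   35/3 ]
[ 0      0  -87/17  |  21/17 ]

REF = [3 -2 -3 8; 0 -17/3 -3 35/3; 0 0 -87/17 21/17]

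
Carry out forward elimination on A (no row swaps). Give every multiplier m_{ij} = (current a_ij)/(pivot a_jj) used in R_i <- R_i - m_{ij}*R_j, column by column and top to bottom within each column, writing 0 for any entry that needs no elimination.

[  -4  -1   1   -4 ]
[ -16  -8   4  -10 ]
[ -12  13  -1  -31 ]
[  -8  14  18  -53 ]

multipliers: 4, 3, 2, -4, -4, -4

Forward elimination:
R2 <- R2 - (4)*R1:  [  0  -4   0   6 ]
R3 <- R3 - (3)*R1:  [   0   16   -4  -19 ]
R4 <- R4 - (2)*R1:  [   0   16   16  -45 ]
R3 <- R3 - (-4)*R2:  [  0   0  -4   5 ]
R4 <- R4 - (-4)*R2:  [   0    0   16  -21 ]
R4 <- R4 - (-4)*R3:  [  0   0   0  -1 ]
Multipliers (in order of application): m_{21} = 4, m_{31} = 3, m_{41} = 2, m_{32} = -4, m_{42} = -4, m_{43} = -4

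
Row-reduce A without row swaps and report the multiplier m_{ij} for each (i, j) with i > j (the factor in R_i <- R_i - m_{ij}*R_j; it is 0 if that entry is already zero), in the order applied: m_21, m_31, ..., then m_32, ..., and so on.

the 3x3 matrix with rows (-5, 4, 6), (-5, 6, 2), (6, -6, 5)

multipliers: 1, -6/5, -3/5

Forward elimination:
R2 <- R2 - (1)*R1:  [  0   2  -4 ]
R3 <- R3 - (-6/5)*R1:  [    0  -6/5  61/5 ]
R3 <- R3 - (-3/5)*R2:  [    0     0  49/5 ]
Multipliers (in order of application): m_{21} = 1, m_{31} = -6/5, m_{32} = -3/5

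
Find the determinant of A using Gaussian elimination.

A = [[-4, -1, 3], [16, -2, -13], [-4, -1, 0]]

Forward elimination:
R2 <- R2 - (-4)*R1:  [  0  -6  -1 ]
R3 <- R3 - (1)*R1:  [  0   0  -3 ]
Upper-triangular form:
[ -4  -1   3 ]
[  0  -6  -1 ]
[  0   0  -3 ]
det(A) = (-1)^0 * (-4) * (-6) * (-3) = -72  (0 row swaps -> sign +1)

det(A) = -72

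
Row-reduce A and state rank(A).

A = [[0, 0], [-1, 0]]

Row reduction:
R1 <-> R2   (pivot in column 1 was zero)
[ -1  0 ]
[  0  0 ]
Row echelon form:
[ -1  0 ]
[  0  0 ]
Nonzero rows / pivot columns: 1

rank(A) = 1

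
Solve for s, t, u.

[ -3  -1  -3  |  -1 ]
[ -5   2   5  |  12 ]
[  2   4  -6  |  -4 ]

Forward elimination on [A|b]:
R2 <- R2 - (5/3)*R1:  [    0  11/3    10  41/3 ]
R3 <- R3 - (-2/3)*R1:  [     0   10/3     -8  -14/3 ]
R3 <- R3 - (10/11)*R2:  [       0        0  -188/11  -188/11 ]
Row echelon form:
[ -3    -1       -3  |       -1 ]
[  0  11/3       10  |     41/3 ]
[  0     0  -188/11  |  -188/11 ]
Back-substitution:
u = (-188/11) / (-188/11) = 1
t = (41/3 - (10)*(1)) / (11/3) = 1
s = (-1 - (-1)*(1) - (-3)*(1)) / -3 = -1

(-1, 1, 1)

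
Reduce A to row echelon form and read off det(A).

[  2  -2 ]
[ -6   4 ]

det(A) = -4

Forward elimination:
R2 <- R2 - (-3)*R1:  [  0  -2 ]
Upper-triangular form:
[ 2  -2 ]
[ 0  -2 ]
det(A) = (-1)^0 * (2) * (-2) = -4  (0 row swaps -> sign +1)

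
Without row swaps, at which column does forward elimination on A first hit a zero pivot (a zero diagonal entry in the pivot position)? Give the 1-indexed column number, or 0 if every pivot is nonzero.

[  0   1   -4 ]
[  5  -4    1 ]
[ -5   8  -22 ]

Naive forward elimination:
Pivot entry (1,1) is zero but row 2 has 5 in column 1 -> naive elimination stops; a row interchange (e.g. R1 <-> R2) would be required here.

first zero-pivot column = 1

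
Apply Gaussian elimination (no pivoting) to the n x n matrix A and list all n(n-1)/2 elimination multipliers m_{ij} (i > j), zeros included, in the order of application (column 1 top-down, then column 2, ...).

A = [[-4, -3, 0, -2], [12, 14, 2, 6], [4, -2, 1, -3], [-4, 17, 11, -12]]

multipliers: -3, -1, 1, -1, 4, 1

Forward elimination:
R2 <- R2 - (-3)*R1:  [ 0  5  2  0 ]
R3 <- R3 - (-1)*R1:  [  0  -5   1  -5 ]
R4 <- R4 - (1)*R1:  [   0   20   11  -10 ]
R3 <- R3 - (-1)*R2:  [  0   0   3  -5 ]
R4 <- R4 - (4)*R2:  [   0    0    3  -10 ]
R4 <- R4 - (1)*R3:  [  0   0   0  -5 ]
Multipliers (in order of application): m_{21} = -3, m_{31} = -1, m_{41} = 1, m_{32} = -1, m_{42} = 4, m_{43} = 1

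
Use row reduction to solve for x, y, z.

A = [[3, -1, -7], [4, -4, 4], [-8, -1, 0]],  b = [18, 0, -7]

Forward elimination on [A|b]:
R2 <- R2 - (4/3)*R1:  [    0  -8/3  40/3   -24 ]
R3 <- R3 - (-8/3)*R1:  [     0  -11/3  -56/3     41 ]
R3 <- R3 - (11/8)*R2:  [   0    0  -37   74 ]
Row echelon form:
[ 3    -1    -7  |   18 ]
[ 0  -8/3  40/3  |  -24 ]
[ 0     0   -37  |   74 ]
Back-substitution:
z = (74) / -37 = -2
y = (-24 - (40/3)*(-2)) / (-8/3) = -1
x = (18 - (-1)*(-1) - (-7)*(-2)) / 3 = 1

(1, -1, -2)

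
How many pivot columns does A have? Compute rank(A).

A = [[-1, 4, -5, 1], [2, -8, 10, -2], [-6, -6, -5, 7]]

Row reduction:
R2 <- R2 - (-2)*R1:  [ 0  0  0  0 ]
R3 <- R3 - (6)*R1:  [   0  -30   25    1 ]
R2 <-> R3   (pivot in column 2 was zero)
[ -1    4  -5  1 ]
[  0  -30  25  1 ]
[  0    0   0  0 ]
Row echelon form:
[ -1    4  -5  1 ]
[  0  -30  25  1 ]
[  0    0   0  0 ]
Nonzero rows / pivot columns: 2

rank(A) = 2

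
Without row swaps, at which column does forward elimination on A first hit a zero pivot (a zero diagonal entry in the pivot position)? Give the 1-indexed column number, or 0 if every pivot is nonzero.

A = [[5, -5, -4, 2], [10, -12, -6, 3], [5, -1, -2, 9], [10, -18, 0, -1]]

Naive forward elimination:
R2 <- R2 - (2)*R1:  [  0  -2   2  -1 ]
R3 <- R3 - (1)*R1:  [ 0  4  2  7 ]
R4 <- R4 - (2)*R1:  [  0  -8   8  -5 ]
R3 <- R3 - (-2)*R2:  [ 0  0  6  5 ]
R4 <- R4 - (4)*R2:  [  0   0   0  -1 ]
All pivots nonzero; naive elimination completes without hitting a zero pivot.

first zero-pivot column = 0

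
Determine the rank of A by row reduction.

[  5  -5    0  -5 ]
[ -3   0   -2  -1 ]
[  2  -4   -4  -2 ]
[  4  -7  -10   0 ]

rank(A) = 3

Row reduction:
R2 <- R2 - (-3/5)*R1:  [  0  -3  -2  -4 ]
R3 <- R3 - (2/5)*R1:  [  0  -2  -4   0 ]
R4 <- R4 - (4/5)*R1:  [   0   -3  -10    4 ]
R3 <- R3 - (2/3)*R2:  [    0     0  -8/3   8/3 ]
R4 <- R4 - (1)*R2:  [  0   0  -8   8 ]
R4 <- R4 - (3)*R3:  [ 0  0  0  0 ]
Row echelon form:
[ 5  -5     0   -5 ]
[ 0  -3    -2   -4 ]
[ 0   0  -8/3  8/3 ]
[ 0   0     0    0 ]
Nonzero rows / pivot columns: 3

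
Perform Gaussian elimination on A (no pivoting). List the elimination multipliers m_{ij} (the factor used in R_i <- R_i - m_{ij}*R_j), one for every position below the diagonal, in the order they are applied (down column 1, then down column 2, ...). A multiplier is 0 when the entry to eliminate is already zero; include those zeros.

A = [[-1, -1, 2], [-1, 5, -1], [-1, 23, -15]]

Forward elimination:
R2 <- R2 - (1)*R1:  [  0   6  -3 ]
R3 <- R3 - (1)*R1:  [   0   24  -17 ]
R3 <- R3 - (4)*R2:  [  0   0  -5 ]
Multipliers (in order of application): m_{21} = 1, m_{31} = 1, m_{32} = 4

multipliers: 1, 1, 4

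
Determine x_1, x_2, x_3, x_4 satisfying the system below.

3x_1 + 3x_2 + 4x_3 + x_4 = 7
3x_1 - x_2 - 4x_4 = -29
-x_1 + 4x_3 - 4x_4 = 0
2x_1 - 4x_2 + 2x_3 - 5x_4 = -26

Forward elimination on [A|b]:
R2 <- R2 - (1)*R1:  [   0   -4   -4   -5  -36 ]
R3 <- R3 - (-1/3)*R1:  [     0      1   16/3  -11/3    7/3 ]
R4 <- R4 - (2/3)*R1:  [     0     -6   -2/3  -17/3  -92/3 ]
R3 <- R3 - (-1/4)*R2:  [      0       0    13/3  -59/12   -20/3 ]
R4 <- R4 - (3/2)*R2:  [    0     0  16/3  11/6  70/3 ]
R4 <- R4 - (16/13)*R3:  [      0       0       0  205/26  410/13 ]
Row echelon form:
[ 3   3     4       1  |       7 ]
[ 0  -4    -4      -5  |     -36 ]
[ 0   0  13/3  -59/12  |   -20/3 ]
[ 0   0     0  205/26  |  410/13 ]
Back-substitution:
x_4 = (410/13) / (205/26) = 4
x_3 = (-20/3 - (-59/12)*(4)) / (13/3) = 3
x_2 = (-36 - (-4)*(3) - (-5)*(4)) / -4 = 1
x_1 = (7 - (3)*(1) - (4)*(3) - (1)*(4)) / 3 = -4

(-4, 1, 3, 4)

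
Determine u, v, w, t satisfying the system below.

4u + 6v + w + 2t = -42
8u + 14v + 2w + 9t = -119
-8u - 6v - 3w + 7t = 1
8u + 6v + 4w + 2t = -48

(0, -5, -2, -5)

Forward elimination on [A|b]:
R2 <- R2 - (2)*R1:  [   0    2    0    5  -35 ]
R3 <- R3 - (-2)*R1:  [   0    6   -1   11  -83 ]
R4 <- R4 - (2)*R1:  [  0  -6   2  -2  36 ]
R3 <- R3 - (3)*R2:  [  0   0  -1  -4  22 ]
R4 <- R4 - (-3)*R2:  [   0    0    2   13  -69 ]
R4 <- R4 - (-2)*R3:  [   0    0    0    5  -25 ]
Row echelon form:
[ 4  6   1   2  |  -42 ]
[ 0  2   0   5  |  -35 ]
[ 0  0  -1  -4  |   22 ]
[ 0  0   0   5  |  -25 ]
Back-substitution:
t = (-25) / 5 = -5
w = (22 - (-4)*(-5)) / -1 = -2
v = (-35 - (5)*(-5)) / 2 = -5
u = (-42 - (6)*(-5) - (1)*(-2) - (2)*(-5)) / 4 = 0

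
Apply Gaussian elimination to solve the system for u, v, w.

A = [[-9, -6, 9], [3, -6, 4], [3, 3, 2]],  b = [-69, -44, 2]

Forward elimination on [A|b]:
R2 <- R2 - (-1/3)*R1:  [   0   -8    7  -67 ]
R3 <- R3 - (-1/3)*R1:  [   0    1    5  -21 ]
R3 <- R3 - (-1/8)*R2:  [      0       0    47/8  -235/8 ]
Row echelon form:
[ -9  -6     9  |     -69 ]
[  0  -8     7  |     -67 ]
[  0   0  47/8  |  -235/8 ]
Back-substitution:
w = (-235/8) / (47/8) = -5
v = (-67 - (7)*(-5)) / -8 = 4
u = (-69 - (-6)*(4) - (9)*(-5)) / -9 = 0

(0, 4, -5)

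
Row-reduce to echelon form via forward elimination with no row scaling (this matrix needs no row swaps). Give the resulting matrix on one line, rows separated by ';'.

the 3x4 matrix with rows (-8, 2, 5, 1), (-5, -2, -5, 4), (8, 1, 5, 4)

REF = [-8 2 5 1; 0 -13/4 -65/8 27/8; 0 0 5/2 211/26]

Forward elimination:
R2 <- R2 - (5/8)*R1:  [     0  -13/4  -65/8   27/8 ]
R3 <- R3 - (-1)*R1:  [  0   3  10   5 ]
R3 <- R3 - (-12/13)*R2:  [      0       0     5/2  211/26 ]
Row echelon form:
[ -8      2      5       1 ]
[  0  -13/4  -65/8    27/8 ]
[  0      0    5/2  211/26 ]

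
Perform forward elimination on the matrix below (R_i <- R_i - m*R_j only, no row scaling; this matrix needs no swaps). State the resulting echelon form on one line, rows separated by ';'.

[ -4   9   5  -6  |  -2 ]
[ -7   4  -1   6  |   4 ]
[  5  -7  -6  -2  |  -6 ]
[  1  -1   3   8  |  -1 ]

Forward elimination:
R2 <- R2 - (7/4)*R1:  [     0  -47/4  -39/4   33/2   15/2 ]
R3 <- R3 - (-5/4)*R1:  [     0   17/4    1/4  -19/2  -17/2 ]
R4 <- R4 - (-1/4)*R1:  [    0   5/4  17/4  13/2  -3/2 ]
R3 <- R3 - (-17/47)*R2:  [       0        0  -154/47  -166/47  -272/47 ]
R4 <- R4 - (-5/47)*R2:  [      0       0  151/47  388/47  -33/47 ]
R4 <- R4 - (-151/154)*R3:  [       0        0        0   369/77  -491/77 ]
Row echelon form:
[ -4      9        5       -6  |       -2 ]
[  0  -47/4    -39/4     33/2  |     15/2 ]
[  0      0  -154/47  -166/47  |  -272/47 ]
[  0      0        0   369/77  |  -491/77 ]

REF = [-4 9 5 -6 -2; 0 -47/4 -39/4 33/2 15/2; 0 0 -154/47 -166/47 -272/47; 0 0 0 369/77 -491/77]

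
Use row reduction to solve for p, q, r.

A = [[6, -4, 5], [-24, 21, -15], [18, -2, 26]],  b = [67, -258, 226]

Forward elimination on [A|b]:
R2 <- R2 - (-4)*R1:  [  0   5   5  10 ]
R3 <- R3 - (3)*R1:  [  0  10  11  25 ]
R3 <- R3 - (2)*R2:  [ 0  0  1  5 ]
Row echelon form:
[ 6  -4  5  |  67 ]
[ 0   5  5  |  10 ]
[ 0   0  1  |   5 ]
Back-substitution:
r = (5) / 1 = 5
q = (10 - (5)*(5)) / 5 = -3
p = (67 - (-4)*(-3) - (5)*(5)) / 6 = 5

(5, -3, 5)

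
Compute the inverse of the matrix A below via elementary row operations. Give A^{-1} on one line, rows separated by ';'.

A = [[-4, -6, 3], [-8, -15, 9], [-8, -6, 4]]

Gauss-Jordan on [A | I]:
R1 <- (1/-4)*R1:  [    1   3/2  -3/4  |  -1/4     0     0 ]
R2 <- R2 - (-8)*R1:  [  0  -3   3  |  -2   1   0 ]
R3 <- R3 - (-8)*R1:  [  0   6  -2  |  -2   0   1 ]
R2 <- (1/-3)*R2:  [    0     1    -1  |   2/3  -1/3     0 ]
R1 <- R1 - (3/2)*R2:  [    1     0   3/4  |  -5/4   1/2     0 ]
R3 <- R3 - (6)*R2:  [  0   0   4  |  -6   2   1 ]
R3 <- (1/4)*R3:  [    0     0     1  |  -3/2   1/2   1/4 ]
R1 <- R1 - (3/4)*R3:  [     1      0      0  |   -1/8    1/8  -3/16 ]
R2 <- R2 - (-1)*R3:  [    0     1     0  |  -5/6   1/6   1/4 ]
Right block of [I | A^{-1}] is the inverse:
[ -1/8  1/8  -3/16 ]
[ -5/6  1/6    1/4 ]
[ -3/2  1/2    1/4 ]

inverse = [-1/8 1/8 -3/16; -5/6 1/6 1/4; -3/2 1/2 1/4]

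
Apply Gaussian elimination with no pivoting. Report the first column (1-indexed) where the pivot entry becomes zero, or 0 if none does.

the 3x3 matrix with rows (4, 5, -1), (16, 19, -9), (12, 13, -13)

Naive forward elimination:
R2 <- R2 - (4)*R1:  [  0  -1  -5 ]
R3 <- R3 - (3)*R1:  [   0   -2  -10 ]
R3 <- R3 - (2)*R2:  [ 0  0  0 ]
Matrix at this point:
[ 4   5  -1 ]
[ 0  -1  -5 ]
[ 0   0   0 ]
Pivot entry (3,3) in the last row is zero and there are no rows below to swap with -> zero pivot in column 3 (A is singular).

first zero-pivot column = 3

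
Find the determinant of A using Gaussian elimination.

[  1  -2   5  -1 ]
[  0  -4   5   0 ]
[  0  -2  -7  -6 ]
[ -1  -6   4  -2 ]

det(A) = -90

Forward elimination:
R4 <- R4 - (-1)*R1:  [  0  -8   9  -3 ]
R3 <- R3 - (1/2)*R2:  [     0      0  -19/2     -6 ]
R4 <- R4 - (2)*R2:  [  0   0  -1  -3 ]
R4 <- R4 - (2/19)*R3:  [      0       0       0  -45/19 ]
Upper-triangular form:
[ 1  -2      5      -1 ]
[ 0  -4      5       0 ]
[ 0   0  -19/2      -6 ]
[ 0   0      0  -45/19 ]
det(A) = (-1)^0 * (1) * (-4) * (-19/2) * (-45/19) = -90  (0 row swaps -> sign +1)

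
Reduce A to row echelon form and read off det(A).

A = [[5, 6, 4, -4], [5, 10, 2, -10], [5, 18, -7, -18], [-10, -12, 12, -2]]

Forward elimination:
R2 <- R2 - (1)*R1:  [  0   4  -2  -6 ]
R3 <- R3 - (1)*R1:  [   0   12  -11  -14 ]
R4 <- R4 - (-2)*R1:  [   0    0   20  -10 ]
R3 <- R3 - (3)*R2:  [  0   0  -5   4 ]
R4 <- R4 - (-4)*R3:  [ 0  0  0  6 ]
Upper-triangular form:
[ 5  6   4  -4 ]
[ 0  4  -2  -6 ]
[ 0  0  -5   4 ]
[ 0  0   0   6 ]
det(A) = (-1)^0 * (5) * (4) * (-5) * (6) = -600  (0 row swaps -> sign +1)

det(A) = -600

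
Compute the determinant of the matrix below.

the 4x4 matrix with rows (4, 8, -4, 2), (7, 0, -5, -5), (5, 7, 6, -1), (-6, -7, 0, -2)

Forward elimination:
R2 <- R2 - (7/4)*R1:  [     0    -14      2  -17/2 ]
R3 <- R3 - (5/4)*R1:  [    0    -3    11  -7/2 ]
R4 <- R4 - (-3/2)*R1:  [  0   5  -6   1 ]
R3 <- R3 - (3/14)*R2:  [      0       0    74/7  -47/28 ]
R4 <- R4 - (-5/14)*R2:  [      0       0   -37/7  -57/28 ]
R4 <- R4 - (-1/2)*R3:  [     0      0      0  -23/8 ]
Upper-triangular form:
[ 4    8    -4       2 ]
[ 0  -14     2   -17/2 ]
[ 0    0  74/7  -47/28 ]
[ 0    0     0   -23/8 ]
det(A) = (-1)^0 * (4) * (-14) * (74/7) * (-23/8) = 1702  (0 row swaps -> sign +1)

det(A) = 1702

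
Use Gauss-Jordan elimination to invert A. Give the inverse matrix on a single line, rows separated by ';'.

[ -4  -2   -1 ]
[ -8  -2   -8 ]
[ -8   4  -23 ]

inverse = [-13/4 25/12 -7/12; 5 -7/2 1; 2 -4/3 1/3]

Gauss-Jordan on [A | I]:
R1 <- (1/-4)*R1:  [    1   1/2   1/4  |  -1/4     0     0 ]
R2 <- R2 - (-8)*R1:  [  0   2  -6  |  -2   1   0 ]
R3 <- R3 - (-8)*R1:  [   0    8  -21  |   -2    0    1 ]
R2 <- (1/2)*R2:  [   0    1   -3  |   -1  1/2    0 ]
R1 <- R1 - (1/2)*R2:  [    1     0   7/4  |   1/4  -1/4     0 ]
R3 <- R3 - (8)*R2:  [  0   0   3  |   6  -4   1 ]
R3 <- (1/3)*R3:  [    0     0     1  |     2  -4/3   1/3 ]
R1 <- R1 - (7/4)*R3:  [     1      0      0  |  -13/4  25/12  -7/12 ]
R2 <- R2 - (-3)*R3:  [    0     1     0  |     5  -7/2     1 ]
Right block of [I | A^{-1}] is the inverse:
[ -13/4  25/12  -7/12 ]
[     5   -7/2      1 ]
[     2   -4/3    1/3 ]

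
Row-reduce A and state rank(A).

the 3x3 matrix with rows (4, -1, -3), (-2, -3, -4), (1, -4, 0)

Row reduction:
R2 <- R2 - (-1/2)*R1:  [     0   -7/2  -11/2 ]
R3 <- R3 - (1/4)*R1:  [     0  -15/4    3/4 ]
R3 <- R3 - (15/14)*R2:  [     0      0  93/14 ]
Row echelon form:
[ 4    -1     -3 ]
[ 0  -7/2  -11/2 ]
[ 0     0  93/14 ]
Nonzero rows / pivot columns: 3

rank(A) = 3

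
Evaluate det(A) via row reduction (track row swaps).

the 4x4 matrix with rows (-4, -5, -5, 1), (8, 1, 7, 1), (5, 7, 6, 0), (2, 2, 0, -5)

Forward elimination:
R2 <- R2 - (-2)*R1:  [  0  -9  -3   3 ]
R3 <- R3 - (-5/4)*R1:  [    0   3/4  -1/4   5/4 ]
R4 <- R4 - (-1/2)*R1:  [    0  -1/2  -5/2  -9/2 ]
R3 <- R3 - (-1/12)*R2:  [    0     0  -1/2   3/2 ]
R4 <- R4 - (1/18)*R2:  [     0      0   -7/3  -14/3 ]
R4 <- R4 - (14/3)*R3:  [     0      0      0  -35/3 ]
Upper-triangular form:
[ -4  -5    -5      1 ]
[  0  -9    -3      3 ]
[  0   0  -1/2    3/2 ]
[  0   0     0  -35/3 ]
det(A) = (-1)^0 * (-4) * (-9) * (-1/2) * (-35/3) = 210  (0 row swaps -> sign +1)

det(A) = 210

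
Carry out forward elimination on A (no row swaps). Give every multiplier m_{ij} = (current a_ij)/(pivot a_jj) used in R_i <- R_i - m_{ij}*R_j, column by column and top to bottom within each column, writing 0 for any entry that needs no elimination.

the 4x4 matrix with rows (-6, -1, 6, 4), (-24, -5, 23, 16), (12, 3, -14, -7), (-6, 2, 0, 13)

Forward elimination:
R2 <- R2 - (4)*R1:  [  0  -1  -1   0 ]
R3 <- R3 - (-2)*R1:  [  0   1  -2   1 ]
R4 <- R4 - (1)*R1:  [  0   3  -6   9 ]
R3 <- R3 - (-1)*R2:  [  0   0  -3   1 ]
R4 <- R4 - (-3)*R2:  [  0   0  -9   9 ]
R4 <- R4 - (3)*R3:  [ 0  0  0  6 ]
Multipliers (in order of application): m_{21} = 4, m_{31} = -2, m_{41} = 1, m_{32} = -1, m_{42} = -3, m_{43} = 3

multipliers: 4, -2, 1, -1, -3, 3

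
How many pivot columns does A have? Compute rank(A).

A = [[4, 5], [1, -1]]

Row reduction:
R2 <- R2 - (1/4)*R1:  [    0  -9/4 ]
Row echelon form:
[ 4     5 ]
[ 0  -9/4 ]
Nonzero rows / pivot columns: 2

rank(A) = 2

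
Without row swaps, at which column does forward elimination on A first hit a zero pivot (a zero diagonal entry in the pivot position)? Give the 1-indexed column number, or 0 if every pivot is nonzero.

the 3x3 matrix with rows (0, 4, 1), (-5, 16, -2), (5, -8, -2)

first zero-pivot column = 1

Naive forward elimination:
Pivot entry (1,1) is zero but row 2 has -5 in column 1 -> naive elimination stops; a row interchange (e.g. R1 <-> R2) would be required here.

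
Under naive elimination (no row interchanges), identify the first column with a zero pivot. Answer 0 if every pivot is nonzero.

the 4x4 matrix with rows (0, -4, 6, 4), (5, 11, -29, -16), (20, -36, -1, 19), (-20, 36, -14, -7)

Naive forward elimination:
Pivot entry (1,1) is zero but row 2 has 5 in column 1 -> naive elimination stops; a row interchange (e.g. R1 <-> R2) would be required here.

first zero-pivot column = 1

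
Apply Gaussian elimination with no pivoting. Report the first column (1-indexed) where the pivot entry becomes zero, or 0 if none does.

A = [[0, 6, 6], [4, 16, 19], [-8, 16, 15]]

Naive forward elimination:
Pivot entry (1,1) is zero but row 2 has 4 in column 1 -> naive elimination stops; a row interchange (e.g. R1 <-> R2) would be required here.

first zero-pivot column = 1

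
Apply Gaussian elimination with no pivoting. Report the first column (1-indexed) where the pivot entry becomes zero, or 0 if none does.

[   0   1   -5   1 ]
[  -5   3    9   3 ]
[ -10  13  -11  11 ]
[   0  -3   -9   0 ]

first zero-pivot column = 1

Naive forward elimination:
Pivot entry (1,1) is zero but row 2 has -5 in column 1 -> naive elimination stops; a row interchange (e.g. R1 <-> R2) would be required here.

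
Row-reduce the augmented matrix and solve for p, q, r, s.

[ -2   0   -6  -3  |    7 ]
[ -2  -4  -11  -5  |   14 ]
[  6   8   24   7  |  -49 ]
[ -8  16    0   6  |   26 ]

(-5, -2, -1, 3)

Forward elimination on [A|b]:
R2 <- R2 - (1)*R1:  [  0  -4  -5  -2   7 ]
R3 <- R3 - (-3)*R1:  [   0    8    6   -2  -28 ]
R4 <- R4 - (4)*R1:  [  0  16  24  18  -2 ]
R3 <- R3 - (-2)*R2:  [   0    0   -4   -6  -14 ]
R4 <- R4 - (-4)*R2:  [  0   0   4  10  26 ]
R4 <- R4 - (-1)*R3:  [  0   0   0   4  12 ]
Row echelon form:
[ -2   0  -6  -3  |    7 ]
[  0  -4  -5  -2  |    7 ]
[  0   0  -4  -6  |  -14 ]
[  0   0   0   4  |   12 ]
Back-substitution:
s = (12) / 4 = 3
r = (-14 - (-6)*(3)) / -4 = -1
q = (7 - (-5)*(-1) - (-2)*(3)) / -4 = -2
p = (7 - (-6)*(-1) - (-3)*(3)) / -2 = -5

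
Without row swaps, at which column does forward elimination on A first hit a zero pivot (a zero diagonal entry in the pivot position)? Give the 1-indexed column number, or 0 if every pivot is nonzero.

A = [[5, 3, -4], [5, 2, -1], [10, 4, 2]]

Naive forward elimination:
R2 <- R2 - (1)*R1:  [  0  -1   3 ]
R3 <- R3 - (2)*R1:  [  0  -2  10 ]
R3 <- R3 - (2)*R2:  [ 0  0  4 ]
All pivots nonzero; naive elimination completes without hitting a zero pivot.

first zero-pivot column = 0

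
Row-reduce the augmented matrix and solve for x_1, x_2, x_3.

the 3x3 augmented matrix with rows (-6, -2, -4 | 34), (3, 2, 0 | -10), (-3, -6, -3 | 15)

Forward elimination on [A|b]:
R2 <- R2 - (-1/2)*R1:  [  0   1  -2   7 ]
R3 <- R3 - (1/2)*R1:  [  0  -5  -1  -2 ]
R3 <- R3 - (-5)*R2:  [   0    0  -11   33 ]
Row echelon form:
[ -6  -2   -4  |  34 ]
[  0   1   -2  |   7 ]
[  0   0  -11  |  33 ]
Back-substitution:
x_3 = (33) / -11 = -3
x_2 = (7 - (-2)*(-3)) / 1 = 1
x_1 = (34 - (-2)*(1) - (-4)*(-3)) / -6 = -4

(-4, 1, -3)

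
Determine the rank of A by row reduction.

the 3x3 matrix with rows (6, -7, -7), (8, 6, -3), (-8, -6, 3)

Row reduction:
R2 <- R2 - (4/3)*R1:  [    0  46/3  19/3 ]
R3 <- R3 - (-4/3)*R1:  [     0  -46/3  -19/3 ]
R3 <- R3 - (-1)*R2:  [ 0  0  0 ]
Row echelon form:
[ 6    -7    -7 ]
[ 0  46/3  19/3 ]
[ 0     0     0 ]
Nonzero rows / pivot columns: 2

rank(A) = 2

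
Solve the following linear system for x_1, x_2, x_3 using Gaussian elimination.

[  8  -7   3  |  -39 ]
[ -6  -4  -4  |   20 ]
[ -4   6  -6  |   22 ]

(-4, 1, 0)

Forward elimination on [A|b]:
R2 <- R2 - (-3/4)*R1:  [     0  -37/4   -7/4  -37/4 ]
R3 <- R3 - (-1/2)*R1:  [    0   5/2  -9/2   5/2 ]
R3 <- R3 - (-10/37)*R2:  [       0        0  -184/37        0 ]
Row echelon form:
[ 8     -7        3  |    -39 ]
[ 0  -37/4     -7/4  |  -37/4 ]
[ 0      0  -184/37  |      0 ]
Back-substitution:
x_3 = (0) / (-184/37) = 0
x_2 = (-37/4 - (-7/4)*(0)) / (-37/4) = 1
x_1 = (-39 - (-7)*(1) - (3)*(0)) / 8 = -4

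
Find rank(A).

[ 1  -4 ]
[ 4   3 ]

rank(A) = 2

Row reduction:
R2 <- R2 - (4)*R1:  [  0  19 ]
Row echelon form:
[ 1  -4 ]
[ 0  19 ]
Nonzero rows / pivot columns: 2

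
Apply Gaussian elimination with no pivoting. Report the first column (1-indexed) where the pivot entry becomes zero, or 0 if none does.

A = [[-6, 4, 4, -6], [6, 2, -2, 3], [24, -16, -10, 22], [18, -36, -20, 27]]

first zero-pivot column = 0

Naive forward elimination:
R2 <- R2 - (-1)*R1:  [  0   6   2  -3 ]
R3 <- R3 - (-4)*R1:  [  0   0   6  -2 ]
R4 <- R4 - (-3)*R1:  [   0  -24   -8    9 ]
R4 <- R4 - (-4)*R2:  [  0   0   0  -3 ]
All pivots nonzero; naive elimination completes without hitting a zero pivot.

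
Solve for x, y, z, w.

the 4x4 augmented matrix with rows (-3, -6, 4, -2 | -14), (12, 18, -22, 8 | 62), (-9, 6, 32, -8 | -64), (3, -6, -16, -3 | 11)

(-2, 1, -2, 3)

Forward elimination on [A|b]:
R2 <- R2 - (-4)*R1:  [  0  -6  -6   0   6 ]
R3 <- R3 - (3)*R1:  [   0   24   20   -2  -22 ]
R4 <- R4 - (-1)*R1:  [   0  -12  -12   -5   -3 ]
R3 <- R3 - (-4)*R2:  [  0   0  -4  -2   2 ]
R4 <- R4 - (2)*R2:  [   0    0    0   -5  -15 ]
Row echelon form:
[ -3  -6   4  -2  |  -14 ]
[  0  -6  -6   0  |    6 ]
[  0   0  -4  -2  |    2 ]
[  0   0   0  -5  |  -15 ]
Back-substitution:
w = (-15) / -5 = 3
z = (2 - (-2)*(3)) / -4 = -2
y = (6 - (-6)*(-2)) / -6 = 1
x = (-14 - (-6)*(1) - (4)*(-2) - (-2)*(3)) / -3 = -2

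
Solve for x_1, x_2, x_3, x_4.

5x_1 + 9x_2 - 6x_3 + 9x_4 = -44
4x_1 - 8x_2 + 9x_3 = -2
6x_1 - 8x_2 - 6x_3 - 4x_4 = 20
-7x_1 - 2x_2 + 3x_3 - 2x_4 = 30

Forward elimination on [A|b]:
R2 <- R2 - (4/5)*R1:  [     0  -76/5   69/5  -36/5  166/5 ]
R3 <- R3 - (6/5)*R1:  [     0  -94/5    6/5  -74/5  364/5 ]
R4 <- R4 - (-7/5)*R1:  [      0    53/5   -27/5    53/5  -158/5 ]
R3 <- R3 - (47/38)*R2:  [       0        0  -603/38  -112/19   603/19 ]
R4 <- R4 - (-53/76)*R2:  [       0        0   321/76   106/19  -321/38 ]
R4 <- R4 - (-107/402)*R3:  [       0        0        0  806/201        0 ]
Row echelon form:
[ 5      9       -6        9  |     -44 ]
[ 0  -76/5     69/5    -36/5  |   166/5 ]
[ 0      0  -603/38  -112/19  |  603/19 ]
[ 0      0        0  806/201  |       0 ]
Back-substitution:
x_4 = (0) / (806/201) = 0
x_3 = (603/19 - (-112/19)*(0)) / (-603/38) = -2
x_2 = (166/5 - (69/5)*(-2) - (-36/5)*(0)) / (-76/5) = -4
x_1 = (-44 - (9)*(-4) - (-6)*(-2) - (9)*(0)) / 5 = -4

(-4, -4, -2, 0)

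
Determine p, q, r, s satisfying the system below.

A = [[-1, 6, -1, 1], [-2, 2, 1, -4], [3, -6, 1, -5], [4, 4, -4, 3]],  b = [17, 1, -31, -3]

(-1, 3, 5, 3)

Forward elimination on [A|b]:
R2 <- R2 - (2)*R1:  [   0  -10    3   -6  -33 ]
R3 <- R3 - (-3)*R1:  [  0  12  -2  -2  20 ]
R4 <- R4 - (-4)*R1:  [  0  28  -8   7  65 ]
R3 <- R3 - (-6/5)*R2:  [     0      0    8/5  -46/5  -98/5 ]
R4 <- R4 - (-14/5)*R2:  [      0       0     2/5   -49/5  -137/5 ]
R4 <- R4 - (1/4)*R3:  [     0      0      0  -15/2  -45/2 ]
Row echelon form:
[ -1    6   -1      1  |     17 ]
[  0  -10    3     -6  |    -33 ]
[  0    0  8/5  -46/5  |  -98/5 ]
[  0    0    0  -15/2  |  -45/2 ]
Back-substitution:
s = (-45/2) / (-15/2) = 3
r = (-98/5 - (-46/5)*(3)) / (8/5) = 5
q = (-33 - (3)*(5) - (-6)*(3)) / -10 = 3
p = (17 - (6)*(3) - (-1)*(5) - (1)*(3)) / -1 = -1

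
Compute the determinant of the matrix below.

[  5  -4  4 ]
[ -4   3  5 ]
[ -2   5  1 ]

Forward elimination:
R2 <- R2 - (-4/5)*R1:  [    0  -1/5  41/5 ]
R3 <- R3 - (-2/5)*R1:  [    0  17/5  13/5 ]
R3 <- R3 - (-17)*R2:  [   0    0  142 ]
Upper-triangular form:
[ 5    -4     4 ]
[ 0  -1/5  41/5 ]
[ 0     0   142 ]
det(A) = (-1)^0 * (5) * (-1/5) * (142) = -142  (0 row swaps -> sign +1)

det(A) = -142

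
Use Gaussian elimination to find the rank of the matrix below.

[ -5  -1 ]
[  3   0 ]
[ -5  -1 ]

Row reduction:
R2 <- R2 - (-3/5)*R1:  [    0  -3/5 ]
R3 <- R3 - (1)*R1:  [ 0  0 ]
Row echelon form:
[ -5    -1 ]
[  0  -3/5 ]
[  0     0 ]
Nonzero rows / pivot columns: 2

rank(A) = 2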